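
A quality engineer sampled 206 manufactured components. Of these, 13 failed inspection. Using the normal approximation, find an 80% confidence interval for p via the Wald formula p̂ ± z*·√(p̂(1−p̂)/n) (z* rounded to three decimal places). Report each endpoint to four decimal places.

(0.0414, 0.0848)

With x = 13 successes in n = 206, p̂ = 0.06311.
Standard error of p̂: √(0.059124/206) = √0.000287011 = 0.016941.
The 80% critical value is z* = 1.282.
Margin = 1.282·0.016941 = 0.02172.
CI: 0.06311 ± 0.02172 = (0.0414, 0.0848).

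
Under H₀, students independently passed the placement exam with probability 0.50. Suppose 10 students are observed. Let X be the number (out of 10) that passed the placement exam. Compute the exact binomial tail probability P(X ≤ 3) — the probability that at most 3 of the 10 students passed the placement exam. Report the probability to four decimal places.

P = 0.1719

X is binomial with n = 10 and p = 0.50.
P(X ≤ 3) = C(10,0)·0.50^0·0.50^10 + C(10,1)·0.50^1·0.50^9 + C(10,2)·0.50^2·0.50^8 + C(10,3)·0.50^3·0.50^7.
= 0.000977 + 0.009766 + 0.043945 + 0.117188 = 0.1719.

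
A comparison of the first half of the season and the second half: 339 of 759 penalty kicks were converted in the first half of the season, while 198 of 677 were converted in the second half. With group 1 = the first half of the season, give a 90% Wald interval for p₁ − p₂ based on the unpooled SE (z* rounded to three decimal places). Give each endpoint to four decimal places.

(0.1128, 0.1955)

p̂₁ = 339/759 = 0.44664, p̂₂ = 198/677 = 0.29247; p̂₁ − p̂₂ = 0.15417.
SE = √(0.000325629 + 0.000305657) = √0.000631286 = 0.025125.
For 90% confidence, z* = 1.645. Margin = 1.645·0.025125 = 0.04133.
Interval: 0.15417 ± 0.04133 → (0.1128, 0.1955).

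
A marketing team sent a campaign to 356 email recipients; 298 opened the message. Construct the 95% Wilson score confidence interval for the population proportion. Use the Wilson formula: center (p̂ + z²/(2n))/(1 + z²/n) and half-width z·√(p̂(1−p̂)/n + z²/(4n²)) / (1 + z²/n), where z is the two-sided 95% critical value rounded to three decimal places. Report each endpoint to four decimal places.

(0.7952, 0.8718)

p̂ = 298/356 = 0.83708; z = 1.960, so z² = 3.841600.
Denominator 1 + z²/n = 1 + 3.841600/356 = 1.010791.
Adjusted center: (0.83708 + z²/(2n))/1.010791 = 0.83348.
Radicand: p̂(1−p̂)/n + z²/(4n²) = 0.000383084 + 0.000007578 = 0.000390662.
Half-width = z·√(radicand)/denom = 1.960·0.019765/1.010791 = 0.03833.
So the interval runs from 0.7952 to 0.8718.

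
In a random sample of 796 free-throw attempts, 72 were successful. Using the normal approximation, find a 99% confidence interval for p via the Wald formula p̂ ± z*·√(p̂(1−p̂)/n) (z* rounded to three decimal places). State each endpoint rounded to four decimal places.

With x = 72 successes in n = 796, p̂ = 0.09045.
SE(p̂) = √(0.09045·0.90955/796) = 0.010166.
z* = 2.576 at the 99% level.
Margin = 2.576·0.010166 = 0.02619.
Interval: 0.09045 ± 0.02619 → (0.0643, 0.1166).

(0.0643, 0.1166)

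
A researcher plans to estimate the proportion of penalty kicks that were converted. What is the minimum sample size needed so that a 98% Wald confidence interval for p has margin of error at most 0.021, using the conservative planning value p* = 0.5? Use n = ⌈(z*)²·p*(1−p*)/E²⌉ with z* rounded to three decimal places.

n = 3068

z* = 2.326 at the 98% level.
p*(1−p*) = 0.2500.
(z*)²·p*(1−p*)/E² = 5.410276·0.2500/0.000441 = 3067.050.
Rounding up, n = 3068.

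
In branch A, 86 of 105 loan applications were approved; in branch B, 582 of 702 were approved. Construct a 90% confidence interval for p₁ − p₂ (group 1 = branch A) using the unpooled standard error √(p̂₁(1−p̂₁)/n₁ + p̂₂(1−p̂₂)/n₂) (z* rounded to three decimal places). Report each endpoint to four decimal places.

p̂₁ = 86/105 = 0.81905, p̂₂ = 582/702 = 0.82906; p̂₁ − p̂₂ = -0.01001.
SE = √(0.001411511 + 0.000201880) = √0.001613391 = 0.040167.
The 90% critical value is z* = 1.645. Margin = 1.645·0.040167 = 0.06607.
CI: -0.01001 ± 0.06607 = (-0.0761, 0.0561).

(-0.0761, 0.0561)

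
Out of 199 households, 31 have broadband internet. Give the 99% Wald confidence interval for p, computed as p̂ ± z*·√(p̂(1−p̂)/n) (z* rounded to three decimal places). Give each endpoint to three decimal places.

With x = 31 successes in n = 199, p̂ = 0.15578.
SE(p̂) = √(0.15578·0.84422/199) = 0.025707.
z* = 2.576 at the 99% level.
Margin = 2.576·0.025707 = 0.06622.
Interval: 0.15578 ± 0.06622 → (0.090, 0.222).

(0.090, 0.222)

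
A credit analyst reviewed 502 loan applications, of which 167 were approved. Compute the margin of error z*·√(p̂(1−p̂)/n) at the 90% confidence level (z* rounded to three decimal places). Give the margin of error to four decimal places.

ME = 0.0346

p̂ = 167/502 = 0.33267.
SE(p̂) = √(0.33267·0.66733/502) = 0.021029.
z* = 1.645 at the 90% level.
Margin of error = z*·SE = 1.645 × 0.021029 = 0.0346.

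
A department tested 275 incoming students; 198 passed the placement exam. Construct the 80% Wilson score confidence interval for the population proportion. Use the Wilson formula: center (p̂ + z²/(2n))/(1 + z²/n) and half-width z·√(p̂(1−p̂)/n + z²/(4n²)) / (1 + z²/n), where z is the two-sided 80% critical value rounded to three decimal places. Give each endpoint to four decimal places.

(0.6841, 0.7533)

p̂ = 198/275 = 0.72000; z = 1.282, so z² = 1.643524.
Denominator 1 + z²/n = 1 + 1.643524/275 = 1.005976.
Adjusted center: (0.72000 + z²/(2n))/1.005976 = 0.71869.
Radicand: p̂(1−p̂)/n + z²/(4n²) = 0.000733091 + 0.000005433 = 0.000738524.
Half-width = 1.282·√0.000738524/1.005976 = 0.03463.
So the interval runs from 0.6841 to 0.7533.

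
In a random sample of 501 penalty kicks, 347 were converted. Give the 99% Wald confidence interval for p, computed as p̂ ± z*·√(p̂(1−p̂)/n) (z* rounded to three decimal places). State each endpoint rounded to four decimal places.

p̂ = 347/501 = 0.69261.
Standard error of p̂: √(0.212900/501) = √0.000424949 = 0.020614.
For 99% confidence, z* = 2.576.
Margin = 2.576·0.020614 = 0.05310.
So the interval runs from 0.6395 to 0.7457.

(0.6395, 0.7457)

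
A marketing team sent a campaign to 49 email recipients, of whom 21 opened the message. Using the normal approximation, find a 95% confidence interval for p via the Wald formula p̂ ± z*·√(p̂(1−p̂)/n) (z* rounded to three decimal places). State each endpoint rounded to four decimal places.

(0.2900, 0.5671)

Sample proportion p̂ = 21/49 = 0.42857.
Standard error of p̂: √(0.244898/49) = √0.004997918 = 0.070696.
For 95% confidence, z* = 1.960.
Margin of error: 1.960 × 0.070696 = 0.13856.
CI: 0.42857 ± 0.13856 = (0.2900, 0.5671).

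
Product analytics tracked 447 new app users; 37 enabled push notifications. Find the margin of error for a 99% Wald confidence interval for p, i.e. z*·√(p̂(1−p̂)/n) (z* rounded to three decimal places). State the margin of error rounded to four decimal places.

p̂ = 37/447 = 0.08277.
SE = √(p̂(1−p̂)/n) = √(0.075923/447) = 0.013033.
The 99% critical value is z* = 2.576.
ME = 2.576·0.013033 = 0.0336.

ME = 0.0336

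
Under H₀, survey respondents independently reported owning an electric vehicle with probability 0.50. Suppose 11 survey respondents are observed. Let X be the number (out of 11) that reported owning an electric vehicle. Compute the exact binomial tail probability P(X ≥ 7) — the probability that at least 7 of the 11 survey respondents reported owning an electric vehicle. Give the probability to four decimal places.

P = 0.2744

X is binomial with n = 11 and p = 0.50.
P(X ≥ 7) = Σ_{j=7}^{11} C(11,j)·0.50^j·0.50^{11−j}.
= 0.161133 + 0.080566 + 0.026855 + 0.005371 + 0.000488 = 0.2744.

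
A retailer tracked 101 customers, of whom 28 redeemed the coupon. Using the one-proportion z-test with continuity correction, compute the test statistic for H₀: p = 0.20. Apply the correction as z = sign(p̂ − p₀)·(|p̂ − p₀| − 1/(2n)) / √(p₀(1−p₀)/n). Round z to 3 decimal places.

z = 1.816

With x = 28 successes in n = 101, p̂ = 0.27723. p̂ − p₀ = 0.077228.
Continuity correction 1/(2n) = 1/202 = 0.004950.
Corrected numerator: |0.077228| − 0.004950 = 0.072278.
Null standard error: √(0.20·0.80/101) = √0.001584158 = 0.039801.
z = +0.072278/0.039801 = 1.816.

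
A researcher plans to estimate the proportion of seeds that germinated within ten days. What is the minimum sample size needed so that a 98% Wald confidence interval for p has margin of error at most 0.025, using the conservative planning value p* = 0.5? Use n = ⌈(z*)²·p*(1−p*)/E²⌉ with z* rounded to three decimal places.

n = 2165

For 98% confidence, z* = 2.326.
p*(1−p*) = 0.50·0.50 = 0.2500.
Required n before rounding: 5.410276 × 0.2500 / 0.025² = 2164.110.
⌈2164.110⌉ = 2165.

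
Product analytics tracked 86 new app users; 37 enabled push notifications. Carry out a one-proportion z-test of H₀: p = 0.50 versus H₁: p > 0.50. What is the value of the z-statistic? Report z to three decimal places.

p̂ = 37/86 = 0.43023.
SE₀ = √(0.50·0.50/86) = 0.053916.
z = (0.43023 − 0.50)/0.053916 = -0.06977/0.053916 = -1.294.

z = -1.294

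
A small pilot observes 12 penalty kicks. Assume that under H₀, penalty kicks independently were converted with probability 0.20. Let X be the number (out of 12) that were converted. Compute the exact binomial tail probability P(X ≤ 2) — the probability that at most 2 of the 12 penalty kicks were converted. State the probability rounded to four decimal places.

P = 0.5583

X is binomial with n = 12 and p = 0.20.
P(X ≤ 2) = C(12,0)·0.20^0·0.80^12 + C(12,1)·0.20^1·0.80^11 + C(12,2)·0.20^2·0.80^10.
= 0.068719 + 0.206158 + 0.283468 = 0.5583.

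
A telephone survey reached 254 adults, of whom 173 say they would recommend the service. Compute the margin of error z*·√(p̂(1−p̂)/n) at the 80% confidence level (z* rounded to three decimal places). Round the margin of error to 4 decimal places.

ME = 0.0375

Sample proportion p̂ = 173/254 = 0.68110.
SE = √(p̂(1−p̂)/n) = √(0.217202/254) = 0.029243.
The 80% critical value is z* = 1.282.
So ME = 0.0375.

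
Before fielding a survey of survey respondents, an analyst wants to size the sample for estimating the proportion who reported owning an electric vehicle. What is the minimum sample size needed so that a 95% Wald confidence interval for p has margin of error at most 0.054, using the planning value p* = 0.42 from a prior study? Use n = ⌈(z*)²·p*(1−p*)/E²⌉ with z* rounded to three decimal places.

n = 321

z* = 1.960 at the 95% level.
p*(1−p*) = 0.2436.
Required n before rounding: 3.841600 × 0.2436 / 0.054² = 320.924.
⌈320.924⌉ = 321.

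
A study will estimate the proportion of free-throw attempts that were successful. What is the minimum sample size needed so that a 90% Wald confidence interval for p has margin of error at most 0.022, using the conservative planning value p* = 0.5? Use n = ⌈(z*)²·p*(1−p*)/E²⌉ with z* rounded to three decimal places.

n = 1398

z* = 1.645 at the 90% level.
p*(1−p*) = 0.2500.
(z*)²·p*(1−p*)/E² = 2.706025·0.2500/0.000484 = 1397.740.
Rounding up, n = 1398.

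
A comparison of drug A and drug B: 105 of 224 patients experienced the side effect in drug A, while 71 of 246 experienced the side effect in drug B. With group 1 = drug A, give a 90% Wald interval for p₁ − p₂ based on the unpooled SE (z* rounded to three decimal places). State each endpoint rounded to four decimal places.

(0.1076, 0.2527)

p̂₁ = 105/224 = 0.46875, p̂₂ = 71/246 = 0.28862; p̂₁ − p̂₂ = 0.18013.
Unpooled SE = √(p̂₁(1−p̂₁)/n₁ + p̂₂(1−p̂₂)/n₂) = √(0.001111712 + 0.000834624) = 0.044117.
z* = 1.645 at the 90% level. Margin of error = 0.07257.
Interval: 0.18013 ± 0.07257 → (0.1076, 0.2527).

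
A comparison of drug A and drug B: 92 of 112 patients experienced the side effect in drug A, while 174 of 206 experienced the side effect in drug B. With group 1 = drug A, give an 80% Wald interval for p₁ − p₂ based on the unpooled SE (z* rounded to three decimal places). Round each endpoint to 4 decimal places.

p̂₁ = 0.82143, p̂₂ = 0.84466, so the observed difference is -0.02323.
SE = √(0.001309676 + 0.000636939) = √0.001946615 = 0.044120.
The 80% critical value is z* = 1.282. Margin = 1.282·0.044120 = 0.05656.
So the interval runs from -0.0798 to 0.0333.

(-0.0798, 0.0333)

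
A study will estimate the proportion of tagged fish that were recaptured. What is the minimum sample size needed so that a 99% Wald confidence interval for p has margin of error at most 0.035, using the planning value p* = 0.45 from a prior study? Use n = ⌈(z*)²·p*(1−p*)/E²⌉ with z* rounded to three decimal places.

z* = 2.576 at the 99% level.
p*(1−p*) = 0.45·0.55 = 0.2475.
Required n before rounding: 6.635776 × 0.2475 / 0.035² = 1340.698.
⌈1340.698⌉ = 1341.

n = 1341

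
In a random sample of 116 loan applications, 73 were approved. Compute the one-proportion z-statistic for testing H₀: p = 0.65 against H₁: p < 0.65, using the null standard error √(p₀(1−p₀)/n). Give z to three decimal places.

z = -0.467

The sample proportion is 73/116 = 0.62931.
Null standard error: √(0.65·0.35/116) = √0.001961207 = 0.044286.
z = (0.62931 − 0.65)/0.044286 = -0.02069/0.044286 = -0.467.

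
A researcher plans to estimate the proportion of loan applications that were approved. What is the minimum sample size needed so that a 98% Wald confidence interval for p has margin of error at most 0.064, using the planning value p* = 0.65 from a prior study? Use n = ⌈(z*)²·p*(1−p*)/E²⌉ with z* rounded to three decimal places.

For 98% confidence, z* = 2.326.
p*(1−p*) = 0.65·0.35 = 0.2275.
Required n before rounding: 5.410276 × 0.2275 / 0.064² = 300.498.
⌈300.498⌉ = 301.

n = 301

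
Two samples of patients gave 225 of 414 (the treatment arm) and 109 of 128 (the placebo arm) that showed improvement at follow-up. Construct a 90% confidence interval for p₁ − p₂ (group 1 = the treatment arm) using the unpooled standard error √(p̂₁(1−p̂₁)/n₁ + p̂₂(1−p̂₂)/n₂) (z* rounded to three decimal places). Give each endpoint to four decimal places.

p̂₁ = 225/414 = 0.54348, p̂₂ = 109/128 = 0.85156; p̂₁ − p̂₂ = -0.30808.
Unpooled SE = √(p̂₁(1−p̂₁)/n₁ + p̂₂(1−p̂₂)/n₂) = √(0.000599299 + 0.000987530) = 0.039835.
z* = 1.645 at the 90% level. Margin = 1.645·0.039835 = 0.06553.
CI: -0.30808 ± 0.06553 = (-0.3736, -0.2426).

(-0.3736, -0.2426)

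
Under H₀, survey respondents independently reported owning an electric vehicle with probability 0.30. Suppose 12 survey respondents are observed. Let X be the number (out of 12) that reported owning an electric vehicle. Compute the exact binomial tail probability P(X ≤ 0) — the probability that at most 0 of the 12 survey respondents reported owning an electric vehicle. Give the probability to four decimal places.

P = 0.0138

X ~ Binomial(n=12, p=0.30).
P(X ≤ 0) = C(12,0)·0.30^0·0.70^12.
= 0.013841 = 0.0138.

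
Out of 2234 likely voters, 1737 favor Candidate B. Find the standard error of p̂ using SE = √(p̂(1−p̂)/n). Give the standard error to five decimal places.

Sample proportion p̂ = 1737/2234 = 0.77753.
p̂(1−p̂) = 0.172977.
Dividing by n and taking the root: √0.000077429 = 0.00880.

SE = 0.00880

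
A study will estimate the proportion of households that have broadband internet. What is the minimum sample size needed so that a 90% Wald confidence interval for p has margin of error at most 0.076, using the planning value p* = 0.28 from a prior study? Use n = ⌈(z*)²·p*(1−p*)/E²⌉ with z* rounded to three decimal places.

n = 95

The 90% critical value is z* = 1.645.
p*(1−p*) = 0.28·0.72 = 0.2016.
(z*)²·p*(1−p*)/E² = 2.706025·0.2016/0.005776 = 94.449.
⌈94.449⌉ = 95.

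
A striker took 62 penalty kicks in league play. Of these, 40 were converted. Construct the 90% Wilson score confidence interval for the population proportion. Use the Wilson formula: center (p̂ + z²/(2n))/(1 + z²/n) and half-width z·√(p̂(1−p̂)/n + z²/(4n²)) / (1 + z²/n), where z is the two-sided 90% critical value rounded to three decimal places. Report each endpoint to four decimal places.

p̂ = 40/62 = 0.64516; z = 1.645, so z² = 2.706025.
1 + z²/n = 1.043646.
Adjusted center: (0.64516 + z²/(2n))/1.043646 = 0.63909.
Radicand: p̂(1−p̂)/n + z²/(4n²) = 0.003692390 + 0.000175990 = 0.003868380.
Half-width = z·√(radicand)/denom = 1.645·0.062196/1.043646 = 0.09803.
CI: 0.63909 ± 0.09803 = (0.5411, 0.7371).

(0.5411, 0.7371)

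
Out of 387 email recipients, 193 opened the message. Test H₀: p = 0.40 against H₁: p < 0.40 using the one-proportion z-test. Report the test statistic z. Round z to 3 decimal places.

The sample proportion is 193/387 = 0.49871.
Null standard error: √(0.40·0.60/387) = √0.000620155 = 0.024903.
Test statistic: z = 0.09871/0.024903 = 3.964.

z = 3.964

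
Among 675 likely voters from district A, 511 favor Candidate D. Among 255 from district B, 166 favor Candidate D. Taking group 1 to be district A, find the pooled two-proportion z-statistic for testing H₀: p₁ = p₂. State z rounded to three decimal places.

Sample proportions: p̂₁ = 511/675 = 0.75704 and p̂₂ = 166/255 = 0.65098.
Pooling: p̂ = 677/930 = 0.72796.
Pooled SE = √[0.1980356·0.00540305] ≈ 0.032711.
z = (p̂₁ − p̂₂)/SE = (0.75704 − 0.65098)/0.032711 = 0.10606/0.032711 = 3.242.

z = 3.242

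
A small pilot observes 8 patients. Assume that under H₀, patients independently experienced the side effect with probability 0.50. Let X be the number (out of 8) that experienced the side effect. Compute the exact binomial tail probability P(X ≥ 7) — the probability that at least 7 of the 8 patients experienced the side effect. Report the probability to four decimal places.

X is binomial with n = 8 and p = 0.50.
P(X ≥ 7) = C(8,7)·0.50^7·0.50^1 + C(8,8)·0.50^8·0.50^0.
= 0.031250 + 0.003906 = 0.0352.

P = 0.0352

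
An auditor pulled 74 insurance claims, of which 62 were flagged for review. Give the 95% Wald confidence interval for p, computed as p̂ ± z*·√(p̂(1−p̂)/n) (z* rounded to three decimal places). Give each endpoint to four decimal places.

(0.7539, 0.9218)

With x = 62 successes in n = 74, p̂ = 0.83784.
Standard error of p̂: √(0.135866/74) = √0.001836022 = 0.042849.
For 95% confidence, z* = 1.960.
Margin of error: 1.960 × 0.042849 = 0.08398.
So the interval runs from 0.7539 to 0.9218.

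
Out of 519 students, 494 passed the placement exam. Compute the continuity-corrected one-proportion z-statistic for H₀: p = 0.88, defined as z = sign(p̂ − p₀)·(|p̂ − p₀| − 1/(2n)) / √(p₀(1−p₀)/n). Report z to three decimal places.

z = 4.968

The sample proportion is 494/519 = 0.95183. p̂ − p₀ = 0.071830.
1/(2n) = 0.000963.
Corrected numerator: |0.071830| − 0.000963 = 0.070867.
Null standard error: √(0.88·0.12/519) = √0.000203468 = 0.014264.
z = (+)0.070867/0.014264 = 4.968.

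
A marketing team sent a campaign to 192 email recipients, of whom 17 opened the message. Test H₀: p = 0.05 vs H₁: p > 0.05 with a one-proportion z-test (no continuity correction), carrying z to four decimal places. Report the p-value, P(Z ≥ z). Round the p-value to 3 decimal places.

p-value = 0.007

p̂ = 17/192 = 0.08854.
Under H₀, SE = √(p₀(1−p₀)/n) = √(0.05·0.95/192) = √0.000247396 = 0.015729.
z = (p̂ − p₀)/SE = (17/192 − 0.05)/0.015729 ≈ 2.4504.
p-value = P(Z ≥ z) with z = 2.4504 → 0.007.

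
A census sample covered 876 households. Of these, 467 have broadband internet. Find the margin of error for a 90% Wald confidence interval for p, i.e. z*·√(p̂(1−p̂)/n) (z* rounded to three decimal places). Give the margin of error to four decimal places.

ME = 0.0277

Sample proportion p̂ = 467/876 = 0.53311.
SE = √(p̂(1−p̂)/n) = √(0.248904/876) = 0.016856.
For 90% confidence, z* = 1.645.
Margin of error = z*·SE = 1.645 × 0.016856 = 0.0277.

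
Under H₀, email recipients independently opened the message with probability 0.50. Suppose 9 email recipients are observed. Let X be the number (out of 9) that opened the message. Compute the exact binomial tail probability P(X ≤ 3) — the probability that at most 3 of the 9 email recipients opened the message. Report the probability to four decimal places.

X ~ Binomial(n=9, p=0.50).
P(X ≤ 3) = C(9,0)·0.50^0·0.50^9 + C(9,1)·0.50^1·0.50^8 + C(9,2)·0.50^2·0.50^7 + C(9,3)·0.50^3·0.50^6.
= 0.001953 + 0.017578 + 0.070312 + 0.164062 = 0.2539.

P = 0.2539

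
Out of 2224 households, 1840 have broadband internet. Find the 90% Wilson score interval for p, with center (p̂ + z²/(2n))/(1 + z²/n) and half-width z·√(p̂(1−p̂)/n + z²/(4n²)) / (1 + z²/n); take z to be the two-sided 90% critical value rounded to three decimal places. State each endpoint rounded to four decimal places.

(0.8138, 0.8401)

Here p̂ = 1840/2224 = 0.82734 and z = 1.645 (z² = 2.706025).
1 + z²/n = 1.001217.
Center = (0.82734 + 0.000608)/1.001217 = 0.82694.
Radicand: p̂(1−p̂)/n + z²/(4n²) = 0.000064231 + 0.000000137 = 0.000064368.
Half-width = 1.645·√0.000064368/1.001217 = 0.01318.
CI: 0.82694 ± 0.01318 = (0.8138, 0.8401).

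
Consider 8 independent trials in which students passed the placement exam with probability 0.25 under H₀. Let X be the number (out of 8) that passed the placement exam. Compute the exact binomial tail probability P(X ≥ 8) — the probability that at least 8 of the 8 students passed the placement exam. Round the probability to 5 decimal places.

P = 0.00002

X is binomial with n = 8 and p = 0.25.
P(X ≥ 8) = C(8,8)·0.25^8·0.75^0.
= 0.000015 = 0.00002.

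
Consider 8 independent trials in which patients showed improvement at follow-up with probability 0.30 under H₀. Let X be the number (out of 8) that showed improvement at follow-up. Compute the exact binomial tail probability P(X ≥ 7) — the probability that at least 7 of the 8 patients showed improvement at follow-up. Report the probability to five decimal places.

P = 0.00129

X ~ Binomial(n=8, p=0.30).
P(X ≥ 7) = C(8,7)·0.30^7·0.70^1 + C(8,8)·0.30^8·0.70^0.
= 0.001225 + 0.000066 = 0.00129.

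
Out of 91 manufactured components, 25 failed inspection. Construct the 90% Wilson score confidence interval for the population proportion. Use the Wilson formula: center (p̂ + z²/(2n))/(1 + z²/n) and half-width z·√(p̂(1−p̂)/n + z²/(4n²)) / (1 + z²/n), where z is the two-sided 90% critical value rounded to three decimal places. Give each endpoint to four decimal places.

Here p̂ = 25/91 = 0.27473 and z = 1.645 (z² = 2.706025).
1 + z²/n = 1.029737.
Center = (0.27473 + 0.014868)/1.029737 = 0.28123.
Radicand: p̂(1−p̂)/n + z²/(4n²) = 0.002189575 + 0.000081694 = 0.002271269.
Half-width = 1.645·√0.002271269/1.029737 = 0.07613.
CI: 0.28123 ± 0.07613 = (0.2051, 0.3574).

(0.2051, 0.3574)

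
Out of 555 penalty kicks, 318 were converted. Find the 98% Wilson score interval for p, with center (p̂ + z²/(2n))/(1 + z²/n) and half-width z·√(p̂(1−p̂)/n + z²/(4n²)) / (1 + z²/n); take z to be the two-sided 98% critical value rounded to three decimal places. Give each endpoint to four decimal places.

(0.5237, 0.6209)

p̂ = 318/555 = 0.57297; z = 2.326, so z² = 5.410276.
1 + z²/n = 1.009748.
Center = (0.57297 + 0.004874)/1.009748 = 0.57227.
Radicand: p̂(1−p̂)/n + z²/(4n²) = 0.000440856 + 0.000004391 = 0.000445247.
Half-width = z·√(radicand)/denom = 2.326·0.021101/1.009748 = 0.04861.
So the interval runs from 0.5237 to 0.6209.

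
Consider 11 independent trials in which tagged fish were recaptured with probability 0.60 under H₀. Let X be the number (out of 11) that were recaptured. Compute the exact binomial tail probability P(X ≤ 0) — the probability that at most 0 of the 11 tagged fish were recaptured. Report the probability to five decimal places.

P = 0.00004

X is binomial with n = 11 and p = 0.60.
P(X ≤ 0) = C(11,0)·0.60^0·0.40^11.
= 0.000042 = 0.00004.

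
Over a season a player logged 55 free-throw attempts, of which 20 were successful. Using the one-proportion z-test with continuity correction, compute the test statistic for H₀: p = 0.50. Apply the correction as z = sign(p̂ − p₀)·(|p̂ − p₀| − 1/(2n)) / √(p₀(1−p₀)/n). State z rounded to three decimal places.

z = -1.888

Sample proportion p̂ = 20/55 = 0.36364. p̂ − p₀ = -0.136364.
1/(2n) = 0.009091.
Corrected numerator: |-0.136364| − 0.009091 = 0.127273.
Under H₀, SE = √(p₀(1−p₀)/n) = √(0.50·0.50/55) = √0.004545455 = 0.067420.
z = −0.127273/0.067420 = -1.888.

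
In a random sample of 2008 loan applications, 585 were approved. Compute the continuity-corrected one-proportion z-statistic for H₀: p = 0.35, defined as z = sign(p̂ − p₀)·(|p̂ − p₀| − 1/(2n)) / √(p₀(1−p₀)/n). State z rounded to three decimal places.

Sample proportion p̂ = 585/2008 = 0.29133. p̂ − p₀ = -0.058665.
1/(2n) = 0.000249.
Corrected numerator: |-0.058665| − 0.000249 = 0.058416.
Under H₀, SE = √(p₀(1−p₀)/n) = √(0.35·0.65/2008) = √0.000113297 = 0.010644.
z = −0.058416/0.010644 = -5.488.

z = -5.488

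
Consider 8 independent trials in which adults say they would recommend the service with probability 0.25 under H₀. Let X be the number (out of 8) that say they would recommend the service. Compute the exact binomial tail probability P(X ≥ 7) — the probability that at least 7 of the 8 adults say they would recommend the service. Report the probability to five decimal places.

P = 0.00038

X is binomial with n = 8 and p = 0.25.
P(X ≥ 7) = C(8,7)·0.25^7·0.75^1 + C(8,8)·0.25^8·0.75^0.
= 0.000366 + 0.000015 = 0.00038.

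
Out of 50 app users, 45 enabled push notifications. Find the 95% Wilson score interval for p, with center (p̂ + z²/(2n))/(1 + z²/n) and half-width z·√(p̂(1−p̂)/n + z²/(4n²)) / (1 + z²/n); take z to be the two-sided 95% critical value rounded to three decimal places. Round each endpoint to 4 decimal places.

(0.7864, 0.9565)

Here p̂ = 45/50 = 0.90000 and z = 1.960 (z² = 3.841600).
1 + z²/n = 1.076832.
Center = (0.90000 + 0.038416)/1.076832 = 0.87146.
Radicand: p̂(1−p̂)/n + z²/(4n²) = 0.001800000 + 0.000384160 = 0.002184160.
Half-width = z·√(radicand)/denom = 1.960·0.046735/1.076832 = 0.08506.
CI: 0.87146 ± 0.08506 = (0.7864, 0.9565).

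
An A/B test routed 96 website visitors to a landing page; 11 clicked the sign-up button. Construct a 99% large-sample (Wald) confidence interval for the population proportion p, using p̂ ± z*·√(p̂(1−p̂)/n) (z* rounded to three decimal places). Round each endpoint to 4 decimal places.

(0.0308, 0.1983)

With x = 11 successes in n = 96, p̂ = 0.11458.
SE(p̂) = √(0.11458·0.88542/96) = 0.032509.
The 99% critical value is z* = 2.576.
Margin = 2.576·0.032509 = 0.08374.
So the interval runs from 0.0308 to 0.1983.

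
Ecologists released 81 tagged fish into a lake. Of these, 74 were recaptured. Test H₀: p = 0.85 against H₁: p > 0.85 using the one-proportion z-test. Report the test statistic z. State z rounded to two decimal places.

z = 1.60

With x = 74 successes in n = 81, p̂ = 0.91358.
SE₀ = √(0.85·0.15/81) = 0.039675.
z = (p̂ − p₀)/SE = (0.91358 − 0.85)/0.039675 = 1.60.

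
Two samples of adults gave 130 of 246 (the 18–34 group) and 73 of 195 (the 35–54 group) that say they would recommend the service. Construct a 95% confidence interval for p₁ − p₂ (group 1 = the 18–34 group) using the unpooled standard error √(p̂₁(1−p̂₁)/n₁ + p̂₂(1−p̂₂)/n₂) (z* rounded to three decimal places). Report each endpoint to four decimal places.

p̂₁ = 130/246 = 0.52846, p̂₂ = 73/195 = 0.37436; p̂₁ − p̂₂ = 0.15410.
Unpooled SE = √(p̂₁(1−p̂₁)/n₁ + p̂₂(1−p̂₂)/n₂) = √(0.001012969 + 0.001201099) = 0.047054.
The 95% critical value is z* = 1.960. Margin of error = 0.09223.
Interval: 0.15410 ± 0.09223 → (0.0619, 0.2463).

(0.0619, 0.2463)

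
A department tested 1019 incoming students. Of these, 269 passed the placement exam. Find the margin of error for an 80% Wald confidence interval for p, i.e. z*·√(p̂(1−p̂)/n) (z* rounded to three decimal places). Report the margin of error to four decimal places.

Sample proportion p̂ = 269/1019 = 0.26398.
SE(p̂) = √(0.26398·0.73602/1019) = 0.013808.
For 80% confidence, z* = 1.282.
So ME = 0.0177.

ME = 0.0177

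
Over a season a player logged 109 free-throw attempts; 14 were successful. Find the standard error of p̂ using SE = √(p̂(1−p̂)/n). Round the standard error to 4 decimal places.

SE = 0.0320

p̂ = 14/109 = 0.12844.
p̂(1−p̂) = 0.111943.
SE = √(0.111943/109) = 0.0320.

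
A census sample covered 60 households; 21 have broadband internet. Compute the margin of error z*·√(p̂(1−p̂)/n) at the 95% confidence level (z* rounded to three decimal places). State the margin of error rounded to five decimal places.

ME = 0.12069

Sample proportion p̂ = 21/60 = 0.35000.
SE(p̂) = √(0.35000·0.65000/60) = 0.061577.
z* = 1.960 at the 95% level.
So ME = 0.12069.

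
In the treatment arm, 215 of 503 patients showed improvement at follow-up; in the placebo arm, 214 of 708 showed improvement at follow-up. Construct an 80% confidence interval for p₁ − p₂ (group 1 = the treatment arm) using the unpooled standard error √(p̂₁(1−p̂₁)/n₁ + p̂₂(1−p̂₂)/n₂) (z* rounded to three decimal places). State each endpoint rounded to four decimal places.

p̂₁ = 215/503 = 0.42744, p̂₂ = 214/708 = 0.30226; p̂₁ − p̂₂ = 0.12518.
SE = √(0.000486549 + 0.000297880) = √0.000784429 = 0.028008.
z* = 1.282 at the 80% level. Margin = 1.282·0.028008 = 0.03591.
So the interval runs from 0.0893 to 0.1611.

(0.0893, 0.1611)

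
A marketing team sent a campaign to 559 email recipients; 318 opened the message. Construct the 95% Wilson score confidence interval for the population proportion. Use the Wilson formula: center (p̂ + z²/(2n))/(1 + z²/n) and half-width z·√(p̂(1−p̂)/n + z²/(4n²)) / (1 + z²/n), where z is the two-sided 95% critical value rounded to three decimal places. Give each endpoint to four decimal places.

(0.5275, 0.6093)

Here p̂ = 318/559 = 0.56887 and z = 1.960 (z² = 3.841600).
Denominator 1 + z²/n = 1 + 3.841600/559 = 1.006872.
Center = (0.56887 + 0.003436)/1.006872 = 0.56840.
Radicand: p̂(1−p̂)/n + z²/(4n²) = 0.000438742 + 0.000003073 = 0.000441815.
Half-width = 1.960·√0.000441815/1.006872 = 0.04092.
CI: 0.56840 ± 0.04092 = (0.5275, 0.6093).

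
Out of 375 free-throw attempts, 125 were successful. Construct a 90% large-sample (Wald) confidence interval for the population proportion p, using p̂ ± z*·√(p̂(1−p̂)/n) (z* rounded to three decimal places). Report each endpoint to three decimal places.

With x = 125 successes in n = 375, p̂ = 0.33333.
SE = √(p̂(1−p̂)/n) = √(0.222222/375) = 0.024343.
z* = 1.645 at the 90% level.
Margin of error: 1.645 × 0.024343 = 0.04004.
Interval: 0.33333 ± 0.04004 → (0.293, 0.373).

(0.293, 0.373)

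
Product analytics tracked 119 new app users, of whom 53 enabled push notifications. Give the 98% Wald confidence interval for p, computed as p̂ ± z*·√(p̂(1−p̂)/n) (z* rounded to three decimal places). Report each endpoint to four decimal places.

Sample proportion p̂ = 53/119 = 0.44538.
SE = √(p̂(1−p̂)/n) = √(0.247016/119) = 0.045561.
For 98% confidence, z* = 2.326.
Margin = 2.326·0.045561 = 0.10597.
So the interval runs from 0.3394 to 0.5514.

(0.3394, 0.5514)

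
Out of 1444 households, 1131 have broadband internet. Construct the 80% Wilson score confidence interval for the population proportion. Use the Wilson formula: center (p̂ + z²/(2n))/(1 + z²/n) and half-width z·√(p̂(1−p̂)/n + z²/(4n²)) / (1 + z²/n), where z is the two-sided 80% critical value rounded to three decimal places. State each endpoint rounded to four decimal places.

Here p̂ = 1131/1444 = 0.78324 and z = 1.282 (z² = 1.643524).
Denominator 1 + z²/n = 1 + 1.643524/1444 = 1.001138.
Adjusted center: (0.78324 + z²/(2n))/1.001138 = 0.78292.
Radicand: p̂(1−p̂)/n + z²/(4n²) = 0.000117572 + 0.000000197 = 0.000117769.
Half-width = 1.282·√0.000117769/1.001138 = 0.01390.
Interval: 0.78292 ± 0.01390 → (0.7690, 0.7968).

(0.7690, 0.7968)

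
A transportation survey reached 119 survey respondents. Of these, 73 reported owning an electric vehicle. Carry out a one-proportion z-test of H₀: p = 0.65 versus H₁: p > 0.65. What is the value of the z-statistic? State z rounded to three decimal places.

z = -0.836

p̂ = 73/119 = 0.61345.
SE₀ = √(0.65·0.35/119) = 0.043724.
Test statistic: z = -0.03655/0.043724 = -0.836.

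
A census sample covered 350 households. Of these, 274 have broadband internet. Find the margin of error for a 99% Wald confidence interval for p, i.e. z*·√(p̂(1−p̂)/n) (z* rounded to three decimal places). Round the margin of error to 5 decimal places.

With x = 274 successes in n = 350, p̂ = 0.78286.
SE = √(p̂(1−p̂)/n) = √(0.169992/350) = 0.022038.
The 99% critical value is z* = 2.576.
So ME = 0.05677.

ME = 0.05677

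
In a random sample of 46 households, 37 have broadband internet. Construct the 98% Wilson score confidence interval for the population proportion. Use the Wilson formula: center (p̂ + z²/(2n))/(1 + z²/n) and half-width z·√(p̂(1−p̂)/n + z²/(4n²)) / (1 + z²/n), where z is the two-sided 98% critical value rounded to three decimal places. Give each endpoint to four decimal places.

(0.6397, 0.9049)

Here p̂ = 37/46 = 0.80435 and z = 2.326 (z² = 5.410276).
1 + z²/n = 1.117615.
Center = (0.80435 + 0.058807)/1.117615 = 0.77232.
Radicand: p̂(1−p̂)/n + z²/(4n²) = 0.003421139 + 0.000639210 = 0.004060349.
Half-width = z·√(radicand)/denom = 2.326·0.063721/1.117615 = 0.13262.
Interval: 0.77232 ± 0.13262 → (0.6397, 0.9049).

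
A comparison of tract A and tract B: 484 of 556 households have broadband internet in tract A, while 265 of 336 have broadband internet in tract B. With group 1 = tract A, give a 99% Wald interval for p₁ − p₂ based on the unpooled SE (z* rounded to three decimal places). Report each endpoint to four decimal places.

p̂₁ = 0.87050, p̂₂ = 0.78869, so the observed difference is 0.08181.
Unpooled SE = √(p̂₁(1−p̂₁)/n₁ + p̂₂(1−p̂₂)/n₂) = √(0.000202747 + 0.000496005) = 0.026434.
For 99% confidence, z* = 2.576. Margin = 2.576·0.026434 = 0.06809.
CI: 0.08181 ± 0.06809 = (0.0137, 0.1499).

(0.0137, 0.1499)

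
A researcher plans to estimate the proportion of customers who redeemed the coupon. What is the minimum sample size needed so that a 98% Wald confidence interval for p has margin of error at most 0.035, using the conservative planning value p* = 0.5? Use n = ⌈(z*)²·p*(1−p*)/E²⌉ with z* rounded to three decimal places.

For 98% confidence, z* = 2.326.
p*(1−p*) = 0.50·0.50 = 0.2500.
(z*)²·p*(1−p*)/E² = 5.410276·0.2500/0.001225 = 1104.138.
⌈1104.138⌉ = 1105.

n = 1105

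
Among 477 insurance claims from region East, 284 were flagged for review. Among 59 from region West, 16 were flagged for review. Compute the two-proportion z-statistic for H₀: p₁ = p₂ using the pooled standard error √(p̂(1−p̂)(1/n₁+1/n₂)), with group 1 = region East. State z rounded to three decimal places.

z = 4.732

Sample proportions: p̂₁ = 284/477 = 0.59539 and p̂₂ = 16/59 = 0.27119.
Pooling: p̂ = 300/536 = 0.55970.
Pooled SE = √[0.2464357·0.01904559] ≈ 0.068509.
z = 0.32420/0.068509 = 4.732.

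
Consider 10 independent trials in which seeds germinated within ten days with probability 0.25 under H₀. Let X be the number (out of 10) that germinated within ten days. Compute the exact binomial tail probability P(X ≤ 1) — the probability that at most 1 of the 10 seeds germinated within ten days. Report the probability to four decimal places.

X ~ Binomial(n=10, p=0.25).
P(X ≤ 1) = C(10,0)·0.25^0·0.75^10 + C(10,1)·0.25^1·0.75^9.
= 0.056314 + 0.187712 = 0.2440.

P = 0.2440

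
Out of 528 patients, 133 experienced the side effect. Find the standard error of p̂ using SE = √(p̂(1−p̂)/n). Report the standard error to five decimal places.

p̂ = 133/528 = 0.25189.
p̂(1−p̂) = 0.25189·0.74811 = 0.188441.
Dividing by n and taking the root: √0.000356896 = 0.01889.

SE = 0.01889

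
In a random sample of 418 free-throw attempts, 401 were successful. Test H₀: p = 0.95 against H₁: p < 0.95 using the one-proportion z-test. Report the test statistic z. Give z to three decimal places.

With x = 401 successes in n = 418, p̂ = 0.95933.
Null standard error: √(0.95·0.05/418) = √0.000113636 = 0.010660.
Test statistic: z = 0.00933/0.010660 = 0.875.

z = 0.875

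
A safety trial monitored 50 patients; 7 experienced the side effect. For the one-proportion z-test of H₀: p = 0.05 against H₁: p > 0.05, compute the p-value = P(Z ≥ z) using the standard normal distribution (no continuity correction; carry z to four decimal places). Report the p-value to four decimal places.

Sample proportion p̂ = 7/50 = 0.14000.
Under H₀, SE = √(p₀(1−p₀)/n) = √(0.05·0.95/50) = √0.000950000 = 0.030822.
z = (p̂ − p₀)/SE = (7/50 − 0.05)/0.030822 ≈ 2.9200.
From the standard normal, P(Z ≥ z) = 0.0018.

p-value = 0.0018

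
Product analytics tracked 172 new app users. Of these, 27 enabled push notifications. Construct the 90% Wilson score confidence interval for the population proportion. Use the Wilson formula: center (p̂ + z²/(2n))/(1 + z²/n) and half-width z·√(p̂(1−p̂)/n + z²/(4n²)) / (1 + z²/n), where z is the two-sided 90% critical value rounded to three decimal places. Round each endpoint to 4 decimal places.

(0.1167, 0.2079)

p̂ = 27/172 = 0.15698; z = 1.645, so z² = 2.706025.
1 + z²/n = 1.015733.
Adjusted center: (0.15698 + z²/(2n))/1.015733 = 0.16229.
Radicand: p̂(1−p̂)/n + z²/(4n²) = 0.000769390 + 0.000022867 = 0.000792257.
Half-width = z·√(radicand)/denom = 1.645·0.028147/1.015733 = 0.04558.
CI: 0.16229 ± 0.04558 = (0.1167, 0.2079).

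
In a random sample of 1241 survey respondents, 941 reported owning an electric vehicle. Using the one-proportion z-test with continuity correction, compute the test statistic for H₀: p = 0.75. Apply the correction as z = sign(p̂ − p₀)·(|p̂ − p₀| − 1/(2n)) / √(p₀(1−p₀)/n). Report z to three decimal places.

Sample proportion p̂ = 941/1241 = 0.75826. p̂ − p₀ = 0.008259.
Continuity correction 1/(2n) = 1/2482 = 0.000403.
Corrected numerator: |0.008259| − 0.000403 = 0.007856.
SE₀ = √(0.75·0.25/1241) = 0.012292.
z = +0.007856/0.012292 = 0.639.

z = 0.639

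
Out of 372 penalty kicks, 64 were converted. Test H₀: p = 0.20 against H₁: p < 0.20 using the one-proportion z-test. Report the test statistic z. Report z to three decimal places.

The sample proportion is 64/372 = 0.17204.
SE₀ = √(0.20·0.80/372) = 0.020739.
Test statistic: z = -0.02796/0.020739 = -1.348.

z = -1.348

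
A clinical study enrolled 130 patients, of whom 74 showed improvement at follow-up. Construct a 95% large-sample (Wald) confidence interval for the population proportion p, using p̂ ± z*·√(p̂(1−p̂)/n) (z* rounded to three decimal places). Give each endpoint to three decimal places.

(0.484, 0.654)

The sample proportion is 74/130 = 0.56923.
Standard error of p̂: √(0.245207/130) = √0.001886208 = 0.043431.
For 95% confidence, z* = 1.960.
Margin = 1.960·0.043431 = 0.08512.
CI: 0.56923 ± 0.08512 = (0.484, 0.654).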